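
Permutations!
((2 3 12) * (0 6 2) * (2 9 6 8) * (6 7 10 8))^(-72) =(12)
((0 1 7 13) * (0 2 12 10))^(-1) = ((0 1 7 13 2 12 10))^(-1) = (0 10 12 2 13 7 1)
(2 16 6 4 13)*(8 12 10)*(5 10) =(2 16 6 4 13)(5 10 8 12) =[0, 1, 16, 3, 13, 10, 4, 7, 12, 9, 8, 11, 5, 2, 14, 15, 6]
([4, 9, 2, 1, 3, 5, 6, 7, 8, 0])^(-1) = (0 9 1 3 4)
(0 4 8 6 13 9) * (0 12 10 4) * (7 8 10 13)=(4 10)(6 7 8)(9 12 13)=[0, 1, 2, 3, 10, 5, 7, 8, 6, 12, 4, 11, 13, 9]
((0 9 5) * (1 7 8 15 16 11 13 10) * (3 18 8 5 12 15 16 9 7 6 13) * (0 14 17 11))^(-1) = ((0 7 5 14 17 11 3 18 8 16)(1 6 13 10)(9 12 15))^(-1) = (0 16 8 18 3 11 17 14 5 7)(1 10 13 6)(9 15 12)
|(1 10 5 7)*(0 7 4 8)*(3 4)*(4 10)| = |(0 7 1 4 8)(3 10 5)| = 15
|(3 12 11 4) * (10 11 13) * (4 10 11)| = |(3 12 13 11 10 4)| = 6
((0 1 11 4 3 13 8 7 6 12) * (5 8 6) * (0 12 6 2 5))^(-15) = (0 13)(1 2)(3 7)(4 8)(5 11) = ((0 1 11 4 3 13 2 5 8 7))^(-15)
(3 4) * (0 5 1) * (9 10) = [5, 0, 2, 4, 3, 1, 6, 7, 8, 10, 9] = (0 5 1)(3 4)(9 10)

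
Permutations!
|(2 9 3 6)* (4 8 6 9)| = 4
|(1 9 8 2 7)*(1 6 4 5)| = |(1 9 8 2 7 6 4 5)| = 8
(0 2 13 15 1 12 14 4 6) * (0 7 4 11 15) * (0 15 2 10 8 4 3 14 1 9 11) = (0 10 8 4 6 7 3 14)(1 12)(2 13 15 9 11) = [10, 12, 13, 14, 6, 5, 7, 3, 4, 11, 8, 2, 1, 15, 0, 9]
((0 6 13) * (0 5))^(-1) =((0 6 13 5))^(-1) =(0 5 13 6)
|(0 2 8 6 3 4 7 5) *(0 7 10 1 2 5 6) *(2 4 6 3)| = |(0 5 7 3 6 2 8)(1 4 10)| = 21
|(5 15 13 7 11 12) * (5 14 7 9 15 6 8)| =12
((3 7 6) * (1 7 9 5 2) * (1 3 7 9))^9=((1 9 5 2 3)(6 7))^9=(1 3 2 5 9)(6 7)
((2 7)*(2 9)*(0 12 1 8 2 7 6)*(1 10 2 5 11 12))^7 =(0 2 12 5 1 6 10 11 8)(7 9)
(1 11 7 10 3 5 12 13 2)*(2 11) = (1 2)(3 5 12 13 11 7 10) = [0, 2, 1, 5, 4, 12, 6, 10, 8, 9, 3, 7, 13, 11]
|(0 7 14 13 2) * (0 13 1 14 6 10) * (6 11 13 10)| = |(0 7 11 13 2 10)(1 14)| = 6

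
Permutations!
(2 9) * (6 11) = (2 9)(6 11) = [0, 1, 9, 3, 4, 5, 11, 7, 8, 2, 10, 6]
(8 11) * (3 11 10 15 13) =(3 11 8 10 15 13) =[0, 1, 2, 11, 4, 5, 6, 7, 10, 9, 15, 8, 12, 3, 14, 13]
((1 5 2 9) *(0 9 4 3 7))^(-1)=(0 7 3 4 2 5 1 9)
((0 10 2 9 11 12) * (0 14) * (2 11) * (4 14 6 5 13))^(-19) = (0 14 4 13 5 6 12 11 10)(2 9)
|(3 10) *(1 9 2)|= 6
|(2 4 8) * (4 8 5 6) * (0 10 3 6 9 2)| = |(0 10 3 6 4 5 9 2 8)| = 9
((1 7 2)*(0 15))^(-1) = (0 15)(1 2 7) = ((0 15)(1 7 2))^(-1)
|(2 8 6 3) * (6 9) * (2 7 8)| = 5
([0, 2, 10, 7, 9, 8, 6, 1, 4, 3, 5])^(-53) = (1 2 10 5 8 4 9 3 7)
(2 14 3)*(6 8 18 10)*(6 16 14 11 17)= [0, 1, 11, 2, 4, 5, 8, 7, 18, 9, 16, 17, 12, 13, 3, 15, 14, 6, 10]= (2 11 17 6 8 18 10 16 14 3)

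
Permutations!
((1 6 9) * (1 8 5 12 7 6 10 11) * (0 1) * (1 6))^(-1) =((0 6 9 8 5 12 7 1 10 11))^(-1) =(0 11 10 1 7 12 5 8 9 6)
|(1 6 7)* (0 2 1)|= |(0 2 1 6 7)|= 5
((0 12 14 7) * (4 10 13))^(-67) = (0 12 14 7)(4 13 10)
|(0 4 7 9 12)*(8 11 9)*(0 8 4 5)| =4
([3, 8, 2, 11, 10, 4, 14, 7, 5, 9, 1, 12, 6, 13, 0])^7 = (0 3 11 12 6 14)(1 5 10 8 4)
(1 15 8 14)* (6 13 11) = (1 15 8 14)(6 13 11) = [0, 15, 2, 3, 4, 5, 13, 7, 14, 9, 10, 6, 12, 11, 1, 8]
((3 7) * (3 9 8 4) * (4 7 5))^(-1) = ((3 5 4)(7 9 8))^(-1) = (3 4 5)(7 8 9)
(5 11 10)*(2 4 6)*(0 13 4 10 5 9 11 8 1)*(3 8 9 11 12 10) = (0 13 4 6 2 3 8 1)(5 9 12 10 11) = [13, 0, 3, 8, 6, 9, 2, 7, 1, 12, 11, 5, 10, 4]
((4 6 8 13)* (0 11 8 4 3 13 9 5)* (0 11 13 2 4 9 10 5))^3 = ((0 13 3 2 4 6 9)(5 11 8 10))^3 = (0 2 9 3 6 13 4)(5 10 8 11)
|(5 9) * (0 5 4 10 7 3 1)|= |(0 5 9 4 10 7 3 1)|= 8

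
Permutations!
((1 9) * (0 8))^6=(9)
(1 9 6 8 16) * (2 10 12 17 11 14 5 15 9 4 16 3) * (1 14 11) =(1 4 16 14 5 15 9 6 8 3 2 10 12 17) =[0, 4, 10, 2, 16, 15, 8, 7, 3, 6, 12, 11, 17, 13, 5, 9, 14, 1]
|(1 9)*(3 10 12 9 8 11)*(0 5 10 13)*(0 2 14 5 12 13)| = 35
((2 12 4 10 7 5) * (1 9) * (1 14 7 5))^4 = ((1 9 14 7)(2 12 4 10 5))^4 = (14)(2 5 10 4 12)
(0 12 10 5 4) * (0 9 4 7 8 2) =(0 12 10 5 7 8 2)(4 9) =[12, 1, 0, 3, 9, 7, 6, 8, 2, 4, 5, 11, 10]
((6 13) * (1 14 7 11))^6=((1 14 7 11)(6 13))^6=(1 7)(11 14)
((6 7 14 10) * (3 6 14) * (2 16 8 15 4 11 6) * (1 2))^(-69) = ((1 2 16 8 15 4 11 6 7 3)(10 14))^(-69) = (1 2 16 8 15 4 11 6 7 3)(10 14)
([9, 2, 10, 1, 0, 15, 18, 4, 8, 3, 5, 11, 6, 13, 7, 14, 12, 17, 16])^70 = (0 2 14 9 10 7 3 5 4 1 15)(6 16)(12 18)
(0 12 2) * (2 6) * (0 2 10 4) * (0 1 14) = (0 12 6 10 4 1 14) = [12, 14, 2, 3, 1, 5, 10, 7, 8, 9, 4, 11, 6, 13, 0]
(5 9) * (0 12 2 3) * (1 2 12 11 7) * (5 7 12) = (0 11 12 5 9 7 1 2 3) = [11, 2, 3, 0, 4, 9, 6, 1, 8, 7, 10, 12, 5]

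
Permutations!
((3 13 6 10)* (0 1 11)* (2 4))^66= (3 6)(10 13)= ((0 1 11)(2 4)(3 13 6 10))^66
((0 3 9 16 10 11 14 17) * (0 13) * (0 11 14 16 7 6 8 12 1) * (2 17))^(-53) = (0 7 12 3 6 1 9 8)(2 11 14 13 10 17 16)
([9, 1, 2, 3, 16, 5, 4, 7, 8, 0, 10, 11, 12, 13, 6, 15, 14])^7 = [9, 1, 2, 3, 6, 5, 14, 7, 8, 0, 10, 11, 12, 13, 16, 15, 4]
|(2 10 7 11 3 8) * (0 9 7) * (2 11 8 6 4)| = |(0 9 7 8 11 3 6 4 2 10)| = 10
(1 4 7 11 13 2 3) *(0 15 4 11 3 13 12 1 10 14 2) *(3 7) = (0 15 4 3 10 14 2 13)(1 11 12) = [15, 11, 13, 10, 3, 5, 6, 7, 8, 9, 14, 12, 1, 0, 2, 4]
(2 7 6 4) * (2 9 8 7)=[0, 1, 2, 3, 9, 5, 4, 6, 7, 8]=(4 9 8 7 6)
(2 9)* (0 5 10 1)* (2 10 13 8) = [5, 0, 9, 3, 4, 13, 6, 7, 2, 10, 1, 11, 12, 8] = (0 5 13 8 2 9 10 1)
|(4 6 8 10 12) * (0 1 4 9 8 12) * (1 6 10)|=8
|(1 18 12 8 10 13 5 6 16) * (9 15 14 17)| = |(1 18 12 8 10 13 5 6 16)(9 15 14 17)| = 36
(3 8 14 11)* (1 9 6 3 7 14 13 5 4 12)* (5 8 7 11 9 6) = (1 6 3 7 14 9 5 4 12)(8 13) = [0, 6, 2, 7, 12, 4, 3, 14, 13, 5, 10, 11, 1, 8, 9]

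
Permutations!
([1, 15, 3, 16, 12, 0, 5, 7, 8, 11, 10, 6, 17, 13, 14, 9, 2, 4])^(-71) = (0 5 6 11 9 15 1)(2 3 16)(4 12 17)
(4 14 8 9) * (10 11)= (4 14 8 9)(10 11)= [0, 1, 2, 3, 14, 5, 6, 7, 9, 4, 11, 10, 12, 13, 8]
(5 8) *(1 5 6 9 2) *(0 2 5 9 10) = (0 2 1 9 5 8 6 10) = [2, 9, 1, 3, 4, 8, 10, 7, 6, 5, 0]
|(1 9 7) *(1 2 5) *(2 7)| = |(1 9 2 5)| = 4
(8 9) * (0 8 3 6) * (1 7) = (0 8 9 3 6)(1 7) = [8, 7, 2, 6, 4, 5, 0, 1, 9, 3]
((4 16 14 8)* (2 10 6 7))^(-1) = ((2 10 6 7)(4 16 14 8))^(-1) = (2 7 6 10)(4 8 14 16)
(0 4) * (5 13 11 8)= [4, 1, 2, 3, 0, 13, 6, 7, 5, 9, 10, 8, 12, 11]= (0 4)(5 13 11 8)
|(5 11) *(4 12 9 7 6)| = |(4 12 9 7 6)(5 11)| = 10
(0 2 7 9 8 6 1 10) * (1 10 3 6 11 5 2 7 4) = (0 7 9 8 11 5 2 4 1 3 6 10) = [7, 3, 4, 6, 1, 2, 10, 9, 11, 8, 0, 5]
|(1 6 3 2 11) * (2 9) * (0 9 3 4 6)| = |(0 9 2 11 1)(4 6)| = 10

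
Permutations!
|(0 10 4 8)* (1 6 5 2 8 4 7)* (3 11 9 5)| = |(0 10 7 1 6 3 11 9 5 2 8)| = 11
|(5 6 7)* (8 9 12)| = 3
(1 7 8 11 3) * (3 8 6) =(1 7 6 3)(8 11) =[0, 7, 2, 1, 4, 5, 3, 6, 11, 9, 10, 8]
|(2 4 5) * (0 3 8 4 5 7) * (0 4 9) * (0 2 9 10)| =12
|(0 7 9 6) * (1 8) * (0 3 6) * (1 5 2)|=12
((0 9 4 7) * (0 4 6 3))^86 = (0 6)(3 9)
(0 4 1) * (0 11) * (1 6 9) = (0 4 6 9 1 11) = [4, 11, 2, 3, 6, 5, 9, 7, 8, 1, 10, 0]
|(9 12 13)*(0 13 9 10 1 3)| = 10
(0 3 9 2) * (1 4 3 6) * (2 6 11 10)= (0 11 10 2)(1 4 3 9 6)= [11, 4, 0, 9, 3, 5, 1, 7, 8, 6, 2, 10]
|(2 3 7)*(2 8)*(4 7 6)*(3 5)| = |(2 5 3 6 4 7 8)| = 7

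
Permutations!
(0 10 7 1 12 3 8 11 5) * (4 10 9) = (0 9 4 10 7 1 12 3 8 11 5) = [9, 12, 2, 8, 10, 0, 6, 1, 11, 4, 7, 5, 3]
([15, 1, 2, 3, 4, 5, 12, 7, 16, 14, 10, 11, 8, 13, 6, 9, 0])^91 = (0 14 8 15 6 16 9 12)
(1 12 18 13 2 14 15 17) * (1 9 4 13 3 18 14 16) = (1 12 14 15 17 9 4 13 2 16)(3 18) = [0, 12, 16, 18, 13, 5, 6, 7, 8, 4, 10, 11, 14, 2, 15, 17, 1, 9, 3]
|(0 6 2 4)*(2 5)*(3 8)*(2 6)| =6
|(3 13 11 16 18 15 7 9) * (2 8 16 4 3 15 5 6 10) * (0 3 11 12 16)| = 66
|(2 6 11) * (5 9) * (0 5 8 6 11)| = |(0 5 9 8 6)(2 11)| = 10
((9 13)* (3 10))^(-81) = (3 10)(9 13)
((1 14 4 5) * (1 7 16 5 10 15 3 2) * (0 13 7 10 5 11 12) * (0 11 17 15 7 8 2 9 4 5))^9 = (0 16 2 3 5)(1 9 10 13 17)(4 7 8 15 14)(11 12)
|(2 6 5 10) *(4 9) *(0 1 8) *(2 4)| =6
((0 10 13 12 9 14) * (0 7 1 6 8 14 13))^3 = (0 10)(1 14 6 7 8)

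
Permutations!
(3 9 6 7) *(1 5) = (1 5)(3 9 6 7) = [0, 5, 2, 9, 4, 1, 7, 3, 8, 6]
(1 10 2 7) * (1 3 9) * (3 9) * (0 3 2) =[3, 10, 7, 2, 4, 5, 6, 9, 8, 1, 0] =(0 3 2 7 9 1 10)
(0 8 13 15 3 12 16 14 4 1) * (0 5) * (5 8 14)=(0 14 4 1 8 13 15 3 12 16 5)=[14, 8, 2, 12, 1, 0, 6, 7, 13, 9, 10, 11, 16, 15, 4, 3, 5]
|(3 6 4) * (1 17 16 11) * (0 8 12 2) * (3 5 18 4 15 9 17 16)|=|(0 8 12 2)(1 16 11)(3 6 15 9 17)(4 5 18)|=60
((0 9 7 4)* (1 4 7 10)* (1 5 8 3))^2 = ((0 9 10 5 8 3 1 4))^2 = (0 10 8 1)(3 4 9 5)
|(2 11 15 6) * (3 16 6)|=|(2 11 15 3 16 6)|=6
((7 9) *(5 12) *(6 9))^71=(5 12)(6 7 9)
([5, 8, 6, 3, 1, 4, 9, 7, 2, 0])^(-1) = (0 9 6 2 8 1 4 5)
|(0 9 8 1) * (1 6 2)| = |(0 9 8 6 2 1)| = 6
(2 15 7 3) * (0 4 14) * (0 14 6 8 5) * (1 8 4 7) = (0 7 3 2 15 1 8 5)(4 6) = [7, 8, 15, 2, 6, 0, 4, 3, 5, 9, 10, 11, 12, 13, 14, 1]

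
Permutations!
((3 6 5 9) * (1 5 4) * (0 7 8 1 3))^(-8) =(0 5 8)(1 7 9)(3 6 4)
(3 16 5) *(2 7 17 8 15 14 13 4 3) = [0, 1, 7, 16, 3, 2, 6, 17, 15, 9, 10, 11, 12, 4, 13, 14, 5, 8] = (2 7 17 8 15 14 13 4 3 16 5)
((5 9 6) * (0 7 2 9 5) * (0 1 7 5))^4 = ((0 5)(1 7 2 9 6))^4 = (1 6 9 2 7)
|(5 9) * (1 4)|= 2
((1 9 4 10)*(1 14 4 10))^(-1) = ((1 9 10 14 4))^(-1) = (1 4 14 10 9)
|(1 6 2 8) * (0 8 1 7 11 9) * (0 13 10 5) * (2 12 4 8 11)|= 42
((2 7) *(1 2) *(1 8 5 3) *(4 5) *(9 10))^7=(9 10)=((1 2 7 8 4 5 3)(9 10))^7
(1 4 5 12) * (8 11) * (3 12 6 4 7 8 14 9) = (1 7 8 11 14 9 3 12)(4 5 6) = [0, 7, 2, 12, 5, 6, 4, 8, 11, 3, 10, 14, 1, 13, 9]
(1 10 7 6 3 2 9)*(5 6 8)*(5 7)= (1 10 5 6 3 2 9)(7 8)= [0, 10, 9, 2, 4, 6, 3, 8, 7, 1, 5]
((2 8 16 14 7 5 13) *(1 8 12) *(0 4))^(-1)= (0 4)(1 12 2 13 5 7 14 16 8)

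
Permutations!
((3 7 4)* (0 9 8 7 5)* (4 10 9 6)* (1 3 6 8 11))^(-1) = (0 5 3 1 11 9 10 7 8)(4 6) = ((0 8 7 10 9 11 1 3 5)(4 6))^(-1)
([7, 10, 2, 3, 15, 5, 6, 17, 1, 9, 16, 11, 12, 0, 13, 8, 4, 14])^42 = [17, 1, 2, 3, 4, 5, 6, 14, 8, 9, 10, 11, 12, 7, 0, 15, 16, 13]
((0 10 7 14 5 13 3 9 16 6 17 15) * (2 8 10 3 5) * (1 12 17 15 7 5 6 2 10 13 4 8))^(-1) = (0 15 6 13 8 4 5 10 14 7 17 12 1 2 16 9 3)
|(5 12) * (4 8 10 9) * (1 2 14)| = |(1 2 14)(4 8 10 9)(5 12)| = 12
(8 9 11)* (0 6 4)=(0 6 4)(8 9 11)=[6, 1, 2, 3, 0, 5, 4, 7, 9, 11, 10, 8]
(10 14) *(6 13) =(6 13)(10 14) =[0, 1, 2, 3, 4, 5, 13, 7, 8, 9, 14, 11, 12, 6, 10]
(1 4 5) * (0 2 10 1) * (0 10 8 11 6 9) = [2, 4, 8, 3, 5, 10, 9, 7, 11, 0, 1, 6] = (0 2 8 11 6 9)(1 4 5 10)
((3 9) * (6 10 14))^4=((3 9)(6 10 14))^4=(6 10 14)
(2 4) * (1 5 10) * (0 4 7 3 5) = (0 4 2 7 3 5 10 1) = [4, 0, 7, 5, 2, 10, 6, 3, 8, 9, 1]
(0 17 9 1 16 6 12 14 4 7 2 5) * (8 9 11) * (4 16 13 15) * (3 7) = (0 17 11 8 9 1 13 15 4 3 7 2 5)(6 12 14 16) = [17, 13, 5, 7, 3, 0, 12, 2, 9, 1, 10, 8, 14, 15, 16, 4, 6, 11]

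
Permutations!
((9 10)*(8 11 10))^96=((8 11 10 9))^96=(11)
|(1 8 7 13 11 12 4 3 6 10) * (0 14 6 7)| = 6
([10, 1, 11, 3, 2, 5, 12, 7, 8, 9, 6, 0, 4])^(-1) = [11, 1, 4, 3, 12, 5, 10, 7, 8, 9, 0, 2, 6]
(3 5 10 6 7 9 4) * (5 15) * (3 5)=(3 15)(4 5 10 6 7 9)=[0, 1, 2, 15, 5, 10, 7, 9, 8, 4, 6, 11, 12, 13, 14, 3]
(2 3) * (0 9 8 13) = (0 9 8 13)(2 3) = [9, 1, 3, 2, 4, 5, 6, 7, 13, 8, 10, 11, 12, 0]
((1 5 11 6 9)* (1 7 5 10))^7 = ((1 10)(5 11 6 9 7))^7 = (1 10)(5 6 7 11 9)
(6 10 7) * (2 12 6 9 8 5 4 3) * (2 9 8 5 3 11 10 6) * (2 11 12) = (3 9 5 4 12 11 10 7 8) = [0, 1, 2, 9, 12, 4, 6, 8, 3, 5, 7, 10, 11]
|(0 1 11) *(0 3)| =4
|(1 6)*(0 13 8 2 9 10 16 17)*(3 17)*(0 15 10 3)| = 10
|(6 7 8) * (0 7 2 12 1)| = |(0 7 8 6 2 12 1)| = 7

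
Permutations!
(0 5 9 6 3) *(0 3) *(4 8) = (0 5 9 6)(4 8) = [5, 1, 2, 3, 8, 9, 0, 7, 4, 6]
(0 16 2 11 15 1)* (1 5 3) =(0 16 2 11 15 5 3 1) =[16, 0, 11, 1, 4, 3, 6, 7, 8, 9, 10, 15, 12, 13, 14, 5, 2]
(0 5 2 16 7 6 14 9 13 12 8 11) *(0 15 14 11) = [5, 1, 16, 3, 4, 2, 11, 6, 0, 13, 10, 15, 8, 12, 9, 14, 7] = (0 5 2 16 7 6 11 15 14 9 13 12 8)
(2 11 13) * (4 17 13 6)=(2 11 6 4 17 13)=[0, 1, 11, 3, 17, 5, 4, 7, 8, 9, 10, 6, 12, 2, 14, 15, 16, 13]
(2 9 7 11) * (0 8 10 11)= [8, 1, 9, 3, 4, 5, 6, 0, 10, 7, 11, 2]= (0 8 10 11 2 9 7)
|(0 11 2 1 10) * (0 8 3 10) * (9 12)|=12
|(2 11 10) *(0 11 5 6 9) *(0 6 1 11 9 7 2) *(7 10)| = 20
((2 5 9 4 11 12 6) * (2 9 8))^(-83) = ((2 5 8)(4 11 12 6 9))^(-83) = (2 5 8)(4 12 9 11 6)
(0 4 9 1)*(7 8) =[4, 0, 2, 3, 9, 5, 6, 8, 7, 1] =(0 4 9 1)(7 8)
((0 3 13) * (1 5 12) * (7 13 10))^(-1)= (0 13 7 10 3)(1 12 5)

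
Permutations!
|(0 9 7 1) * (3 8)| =|(0 9 7 1)(3 8)| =4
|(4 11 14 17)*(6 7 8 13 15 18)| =12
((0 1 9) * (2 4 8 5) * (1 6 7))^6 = ((0 6 7 1 9)(2 4 8 5))^6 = (0 6 7 1 9)(2 8)(4 5)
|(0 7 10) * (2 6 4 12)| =|(0 7 10)(2 6 4 12)| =12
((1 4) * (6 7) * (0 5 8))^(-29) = (0 5 8)(1 4)(6 7)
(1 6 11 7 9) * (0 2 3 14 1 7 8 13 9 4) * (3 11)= (0 2 11 8 13 9 7 4)(1 6 3 14)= [2, 6, 11, 14, 0, 5, 3, 4, 13, 7, 10, 8, 12, 9, 1]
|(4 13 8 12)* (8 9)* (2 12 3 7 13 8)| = 8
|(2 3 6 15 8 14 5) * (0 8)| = |(0 8 14 5 2 3 6 15)| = 8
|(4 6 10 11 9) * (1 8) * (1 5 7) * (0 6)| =|(0 6 10 11 9 4)(1 8 5 7)| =12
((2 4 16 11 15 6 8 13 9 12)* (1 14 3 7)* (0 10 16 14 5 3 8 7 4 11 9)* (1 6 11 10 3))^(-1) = ((0 3 4 14 8 13)(1 5)(2 10 16 9 12)(6 7)(11 15))^(-1) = (0 13 8 14 4 3)(1 5)(2 12 9 16 10)(6 7)(11 15)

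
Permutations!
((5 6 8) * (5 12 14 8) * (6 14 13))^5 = (5 6 13 12 8 14)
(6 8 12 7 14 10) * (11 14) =(6 8 12 7 11 14 10) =[0, 1, 2, 3, 4, 5, 8, 11, 12, 9, 6, 14, 7, 13, 10]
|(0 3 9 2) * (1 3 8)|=|(0 8 1 3 9 2)|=6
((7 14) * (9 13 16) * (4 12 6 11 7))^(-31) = (4 14 7 11 6 12)(9 16 13)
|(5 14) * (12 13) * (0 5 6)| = 4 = |(0 5 14 6)(12 13)|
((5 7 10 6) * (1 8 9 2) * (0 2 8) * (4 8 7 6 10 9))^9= (10)(4 8)(5 6)(7 9)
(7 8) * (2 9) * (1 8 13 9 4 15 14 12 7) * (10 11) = (1 8)(2 4 15 14 12 7 13 9)(10 11) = [0, 8, 4, 3, 15, 5, 6, 13, 1, 2, 11, 10, 7, 9, 12, 14]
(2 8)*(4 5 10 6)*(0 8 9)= (0 8 2 9)(4 5 10 6)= [8, 1, 9, 3, 5, 10, 4, 7, 2, 0, 6]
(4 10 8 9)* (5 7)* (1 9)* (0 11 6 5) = [11, 9, 2, 3, 10, 7, 5, 0, 1, 4, 8, 6] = (0 11 6 5 7)(1 9 4 10 8)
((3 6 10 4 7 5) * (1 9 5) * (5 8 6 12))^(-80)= (1 10 9 4 8 7 6)(3 12 5)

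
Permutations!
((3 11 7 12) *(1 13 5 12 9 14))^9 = (14)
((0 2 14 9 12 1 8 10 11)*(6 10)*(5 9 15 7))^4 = (0 7 1 11 15 12 10 14 9 6 2 5 8)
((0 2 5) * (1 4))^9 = (5)(1 4)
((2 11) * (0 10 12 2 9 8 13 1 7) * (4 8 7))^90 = (0 7 9 11 2 12 10)(1 8)(4 13)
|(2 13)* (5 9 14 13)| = 5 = |(2 5 9 14 13)|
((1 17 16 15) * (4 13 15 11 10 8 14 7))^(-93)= (1 14 17 7 16 4 11 13 10 15 8)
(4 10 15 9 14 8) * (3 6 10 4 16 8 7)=(3 6 10 15 9 14 7)(8 16)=[0, 1, 2, 6, 4, 5, 10, 3, 16, 14, 15, 11, 12, 13, 7, 9, 8]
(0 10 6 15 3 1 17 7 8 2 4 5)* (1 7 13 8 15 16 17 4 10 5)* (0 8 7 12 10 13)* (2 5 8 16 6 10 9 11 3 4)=[8, 2, 13, 12, 1, 16, 6, 15, 5, 11, 10, 3, 9, 7, 14, 4, 17, 0]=(0 8 5 16 17)(1 2 13 7 15 4)(3 12 9 11)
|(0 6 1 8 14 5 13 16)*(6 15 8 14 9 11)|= 11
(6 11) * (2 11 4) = (2 11 6 4) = [0, 1, 11, 3, 2, 5, 4, 7, 8, 9, 10, 6]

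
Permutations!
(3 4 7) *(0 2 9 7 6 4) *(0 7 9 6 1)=(9)(0 2 6 4 1)(3 7)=[2, 0, 6, 7, 1, 5, 4, 3, 8, 9]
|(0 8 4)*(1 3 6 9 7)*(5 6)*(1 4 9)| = |(0 8 9 7 4)(1 3 5 6)| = 20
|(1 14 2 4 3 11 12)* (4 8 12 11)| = 10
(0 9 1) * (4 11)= (0 9 1)(4 11)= [9, 0, 2, 3, 11, 5, 6, 7, 8, 1, 10, 4]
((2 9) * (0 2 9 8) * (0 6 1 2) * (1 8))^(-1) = (9)(1 2)(6 8)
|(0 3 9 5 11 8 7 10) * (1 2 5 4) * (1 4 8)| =12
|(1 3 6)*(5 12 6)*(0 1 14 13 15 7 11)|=|(0 1 3 5 12 6 14 13 15 7 11)|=11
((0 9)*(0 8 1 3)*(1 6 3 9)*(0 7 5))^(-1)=(0 5 7 3 6 8 9 1)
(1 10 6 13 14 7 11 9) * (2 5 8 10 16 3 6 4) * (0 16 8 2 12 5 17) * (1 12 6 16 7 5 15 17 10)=(0 7 11 9 12 15 17)(1 8)(2 10 4 6 13 14 5)(3 16)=[7, 8, 10, 16, 6, 2, 13, 11, 1, 12, 4, 9, 15, 14, 5, 17, 3, 0]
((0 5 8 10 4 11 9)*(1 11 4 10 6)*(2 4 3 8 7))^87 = ((0 5 7 2 4 3 8 6 1 11 9))^87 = (0 9 11 1 6 8 3 4 2 7 5)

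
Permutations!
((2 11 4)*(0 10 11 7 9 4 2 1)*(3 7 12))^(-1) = ((0 10 11 2 12 3 7 9 4 1))^(-1) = (0 1 4 9 7 3 12 2 11 10)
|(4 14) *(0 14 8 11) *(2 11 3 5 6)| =9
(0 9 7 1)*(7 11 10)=(0 9 11 10 7 1)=[9, 0, 2, 3, 4, 5, 6, 1, 8, 11, 7, 10]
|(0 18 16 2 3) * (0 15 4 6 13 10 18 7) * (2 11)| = 10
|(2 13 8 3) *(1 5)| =|(1 5)(2 13 8 3)| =4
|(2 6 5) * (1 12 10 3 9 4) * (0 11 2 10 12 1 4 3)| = |(12)(0 11 2 6 5 10)(3 9)| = 6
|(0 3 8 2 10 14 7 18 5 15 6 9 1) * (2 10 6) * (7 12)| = |(0 3 8 10 14 12 7 18 5 15 2 6 9 1)| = 14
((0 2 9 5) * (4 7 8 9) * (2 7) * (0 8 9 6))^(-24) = ((0 7 9 5 8 6)(2 4))^(-24) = (9)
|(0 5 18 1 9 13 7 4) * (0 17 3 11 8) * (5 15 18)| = |(0 15 18 1 9 13 7 4 17 3 11 8)| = 12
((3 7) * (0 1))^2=((0 1)(3 7))^2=(7)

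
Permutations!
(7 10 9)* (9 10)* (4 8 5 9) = (10)(4 8 5 9 7) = [0, 1, 2, 3, 8, 9, 6, 4, 5, 7, 10]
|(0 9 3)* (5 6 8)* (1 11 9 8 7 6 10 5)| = 6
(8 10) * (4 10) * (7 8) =(4 10 7 8) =[0, 1, 2, 3, 10, 5, 6, 8, 4, 9, 7]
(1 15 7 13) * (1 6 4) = (1 15 7 13 6 4) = [0, 15, 2, 3, 1, 5, 4, 13, 8, 9, 10, 11, 12, 6, 14, 7]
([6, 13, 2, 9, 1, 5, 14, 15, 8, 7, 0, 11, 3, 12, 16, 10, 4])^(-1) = (0 10 15 7 9 3 12 13 1 4 16 14 6)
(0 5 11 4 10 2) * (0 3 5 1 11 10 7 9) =(0 1 11 4 7 9)(2 3 5 10) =[1, 11, 3, 5, 7, 10, 6, 9, 8, 0, 2, 4]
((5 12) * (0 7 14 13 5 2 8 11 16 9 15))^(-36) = (16)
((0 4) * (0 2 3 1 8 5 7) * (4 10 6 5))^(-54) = ((0 10 6 5 7)(1 8 4 2 3))^(-54) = (0 10 6 5 7)(1 8 4 2 3)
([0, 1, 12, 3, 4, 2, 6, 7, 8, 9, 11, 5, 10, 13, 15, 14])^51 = (2 12 10 11 5)(14 15)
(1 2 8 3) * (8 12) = [0, 2, 12, 1, 4, 5, 6, 7, 3, 9, 10, 11, 8] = (1 2 12 8 3)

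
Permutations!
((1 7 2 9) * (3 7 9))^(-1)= (1 9)(2 7 3)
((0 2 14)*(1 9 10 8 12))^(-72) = ((0 2 14)(1 9 10 8 12))^(-72) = (14)(1 8 9 12 10)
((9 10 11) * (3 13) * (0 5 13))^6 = (0 13)(3 5)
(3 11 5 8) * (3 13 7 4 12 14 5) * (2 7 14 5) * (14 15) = (2 7 4 12 5 8 13 15 14)(3 11) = [0, 1, 7, 11, 12, 8, 6, 4, 13, 9, 10, 3, 5, 15, 2, 14]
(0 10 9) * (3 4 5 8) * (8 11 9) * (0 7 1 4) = [10, 4, 2, 0, 5, 11, 6, 1, 3, 7, 8, 9] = (0 10 8 3)(1 4 5 11 9 7)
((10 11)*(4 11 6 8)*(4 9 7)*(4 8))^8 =(11)(7 9 8)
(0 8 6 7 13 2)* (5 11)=[8, 1, 0, 3, 4, 11, 7, 13, 6, 9, 10, 5, 12, 2]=(0 8 6 7 13 2)(5 11)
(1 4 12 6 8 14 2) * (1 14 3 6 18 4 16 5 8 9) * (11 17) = (1 16 5 8 3 6 9)(2 14)(4 12 18)(11 17) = [0, 16, 14, 6, 12, 8, 9, 7, 3, 1, 10, 17, 18, 13, 2, 15, 5, 11, 4]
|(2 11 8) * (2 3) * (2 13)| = |(2 11 8 3 13)| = 5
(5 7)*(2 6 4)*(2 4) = [0, 1, 6, 3, 4, 7, 2, 5] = (2 6)(5 7)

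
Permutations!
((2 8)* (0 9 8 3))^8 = ((0 9 8 2 3))^8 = (0 2 9 3 8)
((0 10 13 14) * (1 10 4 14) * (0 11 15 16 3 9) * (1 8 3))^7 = ((0 4 14 11 15 16 1 10 13 8 3 9))^7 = (0 10 14 8 15 9 1 4 13 11 3 16)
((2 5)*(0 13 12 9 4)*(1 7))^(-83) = (0 12 4 13 9)(1 7)(2 5)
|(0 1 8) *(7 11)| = 6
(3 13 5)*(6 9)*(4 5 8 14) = (3 13 8 14 4 5)(6 9) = [0, 1, 2, 13, 5, 3, 9, 7, 14, 6, 10, 11, 12, 8, 4]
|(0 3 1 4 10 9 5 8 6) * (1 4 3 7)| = 10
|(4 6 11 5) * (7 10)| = 4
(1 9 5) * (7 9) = (1 7 9 5) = [0, 7, 2, 3, 4, 1, 6, 9, 8, 5]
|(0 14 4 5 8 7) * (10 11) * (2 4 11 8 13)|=|(0 14 11 10 8 7)(2 4 5 13)|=12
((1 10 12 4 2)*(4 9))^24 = ((1 10 12 9 4 2))^24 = (12)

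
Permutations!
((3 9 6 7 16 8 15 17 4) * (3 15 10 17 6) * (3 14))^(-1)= ((3 9 14)(4 15 6 7 16 8 10 17))^(-1)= (3 14 9)(4 17 10 8 16 7 6 15)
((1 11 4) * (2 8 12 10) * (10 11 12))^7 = (1 4 11 12)(2 8 10)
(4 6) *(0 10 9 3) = (0 10 9 3)(4 6) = [10, 1, 2, 0, 6, 5, 4, 7, 8, 3, 9]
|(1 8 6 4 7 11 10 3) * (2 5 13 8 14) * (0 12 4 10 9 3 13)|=44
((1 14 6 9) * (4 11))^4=(14)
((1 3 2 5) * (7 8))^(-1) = (1 5 2 3)(7 8)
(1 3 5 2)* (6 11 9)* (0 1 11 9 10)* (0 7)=(0 1 3 5 2 11 10 7)(6 9)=[1, 3, 11, 5, 4, 2, 9, 0, 8, 6, 7, 10]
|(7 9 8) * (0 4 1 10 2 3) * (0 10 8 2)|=9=|(0 4 1 8 7 9 2 3 10)|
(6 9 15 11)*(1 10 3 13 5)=[0, 10, 2, 13, 4, 1, 9, 7, 8, 15, 3, 6, 12, 5, 14, 11]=(1 10 3 13 5)(6 9 15 11)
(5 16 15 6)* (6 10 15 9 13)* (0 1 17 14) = [1, 17, 2, 3, 4, 16, 5, 7, 8, 13, 15, 11, 12, 6, 0, 10, 9, 14] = (0 1 17 14)(5 16 9 13 6)(10 15)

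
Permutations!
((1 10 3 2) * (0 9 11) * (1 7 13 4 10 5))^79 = (0 9 11)(1 5)(2 7 13 4 10 3)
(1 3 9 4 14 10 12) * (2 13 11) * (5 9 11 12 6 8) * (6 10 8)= [0, 3, 13, 11, 14, 9, 6, 7, 5, 4, 10, 2, 1, 12, 8]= (1 3 11 2 13 12)(4 14 8 5 9)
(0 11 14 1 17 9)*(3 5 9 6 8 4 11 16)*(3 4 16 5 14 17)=(0 5 9)(1 3 14)(4 11 17 6 8 16)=[5, 3, 2, 14, 11, 9, 8, 7, 16, 0, 10, 17, 12, 13, 1, 15, 4, 6]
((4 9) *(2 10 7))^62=((2 10 7)(4 9))^62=(2 7 10)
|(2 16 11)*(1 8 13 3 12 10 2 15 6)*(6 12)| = |(1 8 13 3 6)(2 16 11 15 12 10)| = 30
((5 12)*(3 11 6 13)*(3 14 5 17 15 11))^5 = ((5 12 17 15 11 6 13 14))^5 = (5 6 17 14 11 12 13 15)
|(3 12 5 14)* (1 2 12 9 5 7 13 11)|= |(1 2 12 7 13 11)(3 9 5 14)|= 12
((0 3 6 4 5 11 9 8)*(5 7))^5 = ((0 3 6 4 7 5 11 9 8))^5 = (0 5 3 11 6 9 4 8 7)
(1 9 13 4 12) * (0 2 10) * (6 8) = [2, 9, 10, 3, 12, 5, 8, 7, 6, 13, 0, 11, 1, 4] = (0 2 10)(1 9 13 4 12)(6 8)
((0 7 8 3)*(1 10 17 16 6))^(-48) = (1 17 6 10 16)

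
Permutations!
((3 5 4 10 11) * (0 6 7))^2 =(0 7 6)(3 4 11 5 10)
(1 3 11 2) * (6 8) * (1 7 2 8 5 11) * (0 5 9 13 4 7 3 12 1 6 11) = (0 5)(1 12)(2 3 6 9 13 4 7)(8 11) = [5, 12, 3, 6, 7, 0, 9, 2, 11, 13, 10, 8, 1, 4]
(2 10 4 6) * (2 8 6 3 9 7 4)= (2 10)(3 9 7 4)(6 8)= [0, 1, 10, 9, 3, 5, 8, 4, 6, 7, 2]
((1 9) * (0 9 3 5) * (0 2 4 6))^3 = ((0 9 1 3 5 2 4 6))^3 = (0 3 4 9 5 6 1 2)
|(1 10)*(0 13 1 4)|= 5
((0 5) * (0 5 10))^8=(10)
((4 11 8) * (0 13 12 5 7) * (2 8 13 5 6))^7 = (13)(0 5 7)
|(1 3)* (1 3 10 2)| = |(1 10 2)| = 3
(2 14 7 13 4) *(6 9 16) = (2 14 7 13 4)(6 9 16) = [0, 1, 14, 3, 2, 5, 9, 13, 8, 16, 10, 11, 12, 4, 7, 15, 6]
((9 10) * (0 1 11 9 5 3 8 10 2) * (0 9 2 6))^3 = (0 2)(1 9)(3 5 10 8)(6 11)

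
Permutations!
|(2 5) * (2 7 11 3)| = 5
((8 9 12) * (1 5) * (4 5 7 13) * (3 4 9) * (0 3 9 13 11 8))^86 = ((13)(0 3 4 5 1 7 11 8 9 12))^86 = (13)(0 11 4 9 1)(3 8 5 12 7)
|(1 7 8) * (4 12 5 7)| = 6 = |(1 4 12 5 7 8)|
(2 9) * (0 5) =(0 5)(2 9) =[5, 1, 9, 3, 4, 0, 6, 7, 8, 2]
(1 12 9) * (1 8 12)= (8 12 9)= [0, 1, 2, 3, 4, 5, 6, 7, 12, 8, 10, 11, 9]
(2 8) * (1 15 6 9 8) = (1 15 6 9 8 2) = [0, 15, 1, 3, 4, 5, 9, 7, 2, 8, 10, 11, 12, 13, 14, 6]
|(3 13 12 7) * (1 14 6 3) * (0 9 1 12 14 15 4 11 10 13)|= 22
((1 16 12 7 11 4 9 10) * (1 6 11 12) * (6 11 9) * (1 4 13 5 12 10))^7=(1 4 9 16 6)(5 12 7 10 11 13)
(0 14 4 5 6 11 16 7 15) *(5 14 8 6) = (0 8 6 11 16 7 15)(4 14) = [8, 1, 2, 3, 14, 5, 11, 15, 6, 9, 10, 16, 12, 13, 4, 0, 7]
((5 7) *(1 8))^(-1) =(1 8)(5 7)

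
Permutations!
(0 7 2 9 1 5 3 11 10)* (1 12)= (0 7 2 9 12 1 5 3 11 10)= [7, 5, 9, 11, 4, 3, 6, 2, 8, 12, 0, 10, 1]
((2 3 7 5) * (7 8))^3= ((2 3 8 7 5))^3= (2 7 3 5 8)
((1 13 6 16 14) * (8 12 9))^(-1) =(1 14 16 6 13)(8 9 12)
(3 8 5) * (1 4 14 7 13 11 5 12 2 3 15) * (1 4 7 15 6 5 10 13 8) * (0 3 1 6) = [3, 7, 1, 6, 14, 0, 5, 8, 12, 9, 13, 10, 2, 11, 15, 4] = (0 3 6 5)(1 7 8 12 2)(4 14 15)(10 13 11)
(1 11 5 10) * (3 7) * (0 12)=[12, 11, 2, 7, 4, 10, 6, 3, 8, 9, 1, 5, 0]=(0 12)(1 11 5 10)(3 7)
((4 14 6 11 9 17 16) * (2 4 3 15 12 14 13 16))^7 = (2 14 13 11 3 17 12 4 6 16 9 15)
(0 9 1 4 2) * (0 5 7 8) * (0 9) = (1 4 2 5 7 8 9) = [0, 4, 5, 3, 2, 7, 6, 8, 9, 1]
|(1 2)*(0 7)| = 2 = |(0 7)(1 2)|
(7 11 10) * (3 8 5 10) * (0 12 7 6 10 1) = [12, 0, 2, 8, 4, 1, 10, 11, 5, 9, 6, 3, 7] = (0 12 7 11 3 8 5 1)(6 10)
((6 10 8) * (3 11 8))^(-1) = (3 10 6 8 11)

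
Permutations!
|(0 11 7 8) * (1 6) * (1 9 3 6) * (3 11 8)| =10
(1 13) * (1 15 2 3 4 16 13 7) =(1 7)(2 3 4 16 13 15) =[0, 7, 3, 4, 16, 5, 6, 1, 8, 9, 10, 11, 12, 15, 14, 2, 13]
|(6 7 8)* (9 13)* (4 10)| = |(4 10)(6 7 8)(9 13)| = 6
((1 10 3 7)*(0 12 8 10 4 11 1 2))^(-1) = (0 2 7 3 10 8 12)(1 11 4) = ((0 12 8 10 3 7 2)(1 4 11))^(-1)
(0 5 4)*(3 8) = [5, 1, 2, 8, 0, 4, 6, 7, 3] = (0 5 4)(3 8)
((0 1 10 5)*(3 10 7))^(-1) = (0 5 10 3 7 1)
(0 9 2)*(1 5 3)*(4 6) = (0 9 2)(1 5 3)(4 6) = [9, 5, 0, 1, 6, 3, 4, 7, 8, 2]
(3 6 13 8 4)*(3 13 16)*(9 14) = (3 6 16)(4 13 8)(9 14) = [0, 1, 2, 6, 13, 5, 16, 7, 4, 14, 10, 11, 12, 8, 9, 15, 3]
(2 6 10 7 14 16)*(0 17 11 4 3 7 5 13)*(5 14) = (0 17 11 4 3 7 5 13)(2 6 10 14 16) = [17, 1, 6, 7, 3, 13, 10, 5, 8, 9, 14, 4, 12, 0, 16, 15, 2, 11]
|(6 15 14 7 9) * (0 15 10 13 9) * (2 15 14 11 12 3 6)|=9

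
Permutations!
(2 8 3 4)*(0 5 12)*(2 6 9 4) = (0 5 12)(2 8 3)(4 6 9) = [5, 1, 8, 2, 6, 12, 9, 7, 3, 4, 10, 11, 0]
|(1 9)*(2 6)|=2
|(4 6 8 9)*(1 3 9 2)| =7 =|(1 3 9 4 6 8 2)|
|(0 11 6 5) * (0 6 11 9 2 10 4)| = 10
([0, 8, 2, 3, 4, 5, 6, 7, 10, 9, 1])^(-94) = (1 10 8)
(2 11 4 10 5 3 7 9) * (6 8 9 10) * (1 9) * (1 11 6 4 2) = (1 9)(2 6 8 11)(3 7 10 5) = [0, 9, 6, 7, 4, 3, 8, 10, 11, 1, 5, 2]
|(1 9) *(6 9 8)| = 4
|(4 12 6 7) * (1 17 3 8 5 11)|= |(1 17 3 8 5 11)(4 12 6 7)|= 12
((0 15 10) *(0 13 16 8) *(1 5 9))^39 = ((0 15 10 13 16 8)(1 5 9))^39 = (0 13)(8 10)(15 16)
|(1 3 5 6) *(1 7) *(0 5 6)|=4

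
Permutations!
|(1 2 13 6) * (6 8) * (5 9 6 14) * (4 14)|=9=|(1 2 13 8 4 14 5 9 6)|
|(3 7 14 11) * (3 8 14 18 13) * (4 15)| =|(3 7 18 13)(4 15)(8 14 11)| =12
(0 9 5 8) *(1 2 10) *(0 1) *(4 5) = (0 9 4 5 8 1 2 10) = [9, 2, 10, 3, 5, 8, 6, 7, 1, 4, 0]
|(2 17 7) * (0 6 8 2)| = 6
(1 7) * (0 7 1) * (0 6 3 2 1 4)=(0 7 6 3 2 1 4)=[7, 4, 1, 2, 0, 5, 3, 6]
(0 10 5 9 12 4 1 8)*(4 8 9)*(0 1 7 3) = (0 10 5 4 7 3)(1 9 12 8) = [10, 9, 2, 0, 7, 4, 6, 3, 1, 12, 5, 11, 8]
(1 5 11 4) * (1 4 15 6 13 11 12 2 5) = (2 5 12)(6 13 11 15) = [0, 1, 5, 3, 4, 12, 13, 7, 8, 9, 10, 15, 2, 11, 14, 6]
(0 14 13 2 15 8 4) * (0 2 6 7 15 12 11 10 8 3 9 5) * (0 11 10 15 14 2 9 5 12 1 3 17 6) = (0 2 1 3 5 11 15 17 6 7 14 13)(4 9 12 10 8) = [2, 3, 1, 5, 9, 11, 7, 14, 4, 12, 8, 15, 10, 0, 13, 17, 16, 6]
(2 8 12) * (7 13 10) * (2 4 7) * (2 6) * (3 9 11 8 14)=(2 14 3 9 11 8 12 4 7 13 10 6)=[0, 1, 14, 9, 7, 5, 2, 13, 12, 11, 6, 8, 4, 10, 3]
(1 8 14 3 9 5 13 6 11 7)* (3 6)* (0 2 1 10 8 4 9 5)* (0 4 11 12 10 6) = [2, 11, 1, 5, 9, 13, 12, 6, 14, 4, 8, 7, 10, 3, 0] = (0 2 1 11 7 6 12 10 8 14)(3 5 13)(4 9)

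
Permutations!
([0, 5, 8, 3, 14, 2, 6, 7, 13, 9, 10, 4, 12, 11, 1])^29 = (1 11 2 14 13 5 4 8)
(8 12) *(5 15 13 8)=(5 15 13 8 12)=[0, 1, 2, 3, 4, 15, 6, 7, 12, 9, 10, 11, 5, 8, 14, 13]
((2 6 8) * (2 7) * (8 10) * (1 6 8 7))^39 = (1 7)(2 6)(8 10)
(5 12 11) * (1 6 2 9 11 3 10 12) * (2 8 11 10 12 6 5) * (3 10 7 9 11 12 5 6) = (1 6 8 12 10 3 5)(2 11)(7 9) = [0, 6, 11, 5, 4, 1, 8, 9, 12, 7, 3, 2, 10]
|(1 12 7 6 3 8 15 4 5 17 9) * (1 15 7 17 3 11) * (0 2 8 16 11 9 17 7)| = 33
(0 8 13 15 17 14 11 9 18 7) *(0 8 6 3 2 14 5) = (0 6 3 2 14 11 9 18 7 8 13 15 17 5) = [6, 1, 14, 2, 4, 0, 3, 8, 13, 18, 10, 9, 12, 15, 11, 17, 16, 5, 7]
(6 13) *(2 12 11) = (2 12 11)(6 13) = [0, 1, 12, 3, 4, 5, 13, 7, 8, 9, 10, 2, 11, 6]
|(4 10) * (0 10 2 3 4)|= 6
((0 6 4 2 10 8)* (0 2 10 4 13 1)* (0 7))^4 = ((0 6 13 1 7)(2 4 10 8))^4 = (0 7 1 13 6)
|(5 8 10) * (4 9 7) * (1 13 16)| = 3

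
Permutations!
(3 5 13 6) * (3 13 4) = (3 5 4)(6 13) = [0, 1, 2, 5, 3, 4, 13, 7, 8, 9, 10, 11, 12, 6]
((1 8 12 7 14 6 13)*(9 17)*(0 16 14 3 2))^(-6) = (17)(0 1 2 13 3 6 7 14 12 16 8)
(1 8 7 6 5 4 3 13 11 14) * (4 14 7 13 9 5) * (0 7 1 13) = (0 7 6 4 3 9 5 14 13 11 1 8) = [7, 8, 2, 9, 3, 14, 4, 6, 0, 5, 10, 1, 12, 11, 13]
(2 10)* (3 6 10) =[0, 1, 3, 6, 4, 5, 10, 7, 8, 9, 2] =(2 3 6 10)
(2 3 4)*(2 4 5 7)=(2 3 5 7)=[0, 1, 3, 5, 4, 7, 6, 2]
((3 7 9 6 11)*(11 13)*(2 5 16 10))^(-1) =((2 5 16 10)(3 7 9 6 13 11))^(-1) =(2 10 16 5)(3 11 13 6 9 7)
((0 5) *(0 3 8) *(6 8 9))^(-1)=(0 8 6 9 3 5)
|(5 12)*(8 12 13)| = |(5 13 8 12)| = 4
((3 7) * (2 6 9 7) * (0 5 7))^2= (0 7 2 9 5 3 6)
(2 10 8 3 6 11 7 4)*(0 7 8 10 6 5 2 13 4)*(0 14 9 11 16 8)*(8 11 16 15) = (0 7 14 9 16 11)(2 6 15 8 3 5)(4 13) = [7, 1, 6, 5, 13, 2, 15, 14, 3, 16, 10, 0, 12, 4, 9, 8, 11]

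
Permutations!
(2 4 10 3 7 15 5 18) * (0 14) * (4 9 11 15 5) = (0 14)(2 9 11 15 4 10 3 7 5 18) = [14, 1, 9, 7, 10, 18, 6, 5, 8, 11, 3, 15, 12, 13, 0, 4, 16, 17, 2]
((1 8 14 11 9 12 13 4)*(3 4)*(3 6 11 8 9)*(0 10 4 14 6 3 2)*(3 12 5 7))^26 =(14) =((0 10 4 1 9 5 7 3 14 8 6 11 2)(12 13))^26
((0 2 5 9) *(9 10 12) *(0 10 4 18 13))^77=((0 2 5 4 18 13)(9 10 12))^77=(0 13 18 4 5 2)(9 12 10)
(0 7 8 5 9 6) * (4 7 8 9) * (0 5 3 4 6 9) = [8, 1, 2, 4, 7, 6, 5, 0, 3, 9] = (9)(0 8 3 4 7)(5 6)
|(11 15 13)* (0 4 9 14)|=12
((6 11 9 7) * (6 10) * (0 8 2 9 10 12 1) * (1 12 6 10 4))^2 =(12)(0 2 7 11 1 8 9 6 4) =((12)(0 8 2 9 7 6 11 4 1))^2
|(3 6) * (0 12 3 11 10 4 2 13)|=9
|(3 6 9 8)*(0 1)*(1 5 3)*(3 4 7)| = 9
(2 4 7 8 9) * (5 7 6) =[0, 1, 4, 3, 6, 7, 5, 8, 9, 2] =(2 4 6 5 7 8 9)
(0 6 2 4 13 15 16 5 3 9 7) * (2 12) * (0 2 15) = (0 6 12 15 16 5 3 9 7 2 4 13) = [6, 1, 4, 9, 13, 3, 12, 2, 8, 7, 10, 11, 15, 0, 14, 16, 5]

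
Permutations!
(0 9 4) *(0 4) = [9, 1, 2, 3, 4, 5, 6, 7, 8, 0] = (0 9)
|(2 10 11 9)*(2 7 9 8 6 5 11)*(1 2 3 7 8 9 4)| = 30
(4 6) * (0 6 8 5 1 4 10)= (0 6 10)(1 4 8 5)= [6, 4, 2, 3, 8, 1, 10, 7, 5, 9, 0]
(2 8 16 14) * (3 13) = (2 8 16 14)(3 13) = [0, 1, 8, 13, 4, 5, 6, 7, 16, 9, 10, 11, 12, 3, 2, 15, 14]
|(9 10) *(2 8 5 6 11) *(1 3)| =|(1 3)(2 8 5 6 11)(9 10)| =10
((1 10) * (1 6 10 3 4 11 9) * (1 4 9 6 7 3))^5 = (3 10 11 9 7 6 4)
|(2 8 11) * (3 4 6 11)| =|(2 8 3 4 6 11)| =6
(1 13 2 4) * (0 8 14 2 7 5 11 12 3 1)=[8, 13, 4, 1, 0, 11, 6, 5, 14, 9, 10, 12, 3, 7, 2]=(0 8 14 2 4)(1 13 7 5 11 12 3)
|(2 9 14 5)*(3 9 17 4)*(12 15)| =14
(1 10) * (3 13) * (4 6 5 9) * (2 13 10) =(1 2 13 3 10)(4 6 5 9) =[0, 2, 13, 10, 6, 9, 5, 7, 8, 4, 1, 11, 12, 3]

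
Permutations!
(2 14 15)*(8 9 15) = (2 14 8 9 15) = [0, 1, 14, 3, 4, 5, 6, 7, 9, 15, 10, 11, 12, 13, 8, 2]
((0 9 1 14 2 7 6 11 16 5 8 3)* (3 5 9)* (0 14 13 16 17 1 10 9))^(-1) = (0 16 13 1 17 11 6 7 2 14 3)(5 8)(9 10)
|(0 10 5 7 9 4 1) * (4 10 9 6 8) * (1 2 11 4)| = 24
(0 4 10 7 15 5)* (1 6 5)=(0 4 10 7 15 1 6 5)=[4, 6, 2, 3, 10, 0, 5, 15, 8, 9, 7, 11, 12, 13, 14, 1]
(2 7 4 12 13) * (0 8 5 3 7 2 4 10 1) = (0 8 5 3 7 10 1)(4 12 13) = [8, 0, 2, 7, 12, 3, 6, 10, 5, 9, 1, 11, 13, 4]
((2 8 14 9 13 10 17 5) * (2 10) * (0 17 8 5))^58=((0 17)(2 5 10 8 14 9 13))^58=(17)(2 10 14 13 5 8 9)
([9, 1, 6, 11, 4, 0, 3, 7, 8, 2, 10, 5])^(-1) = [5, 1, 9, 6, 4, 11, 2, 7, 8, 0, 10, 3]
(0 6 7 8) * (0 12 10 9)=(0 6 7 8 12 10 9)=[6, 1, 2, 3, 4, 5, 7, 8, 12, 0, 9, 11, 10]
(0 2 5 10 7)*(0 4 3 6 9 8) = (0 2 5 10 7 4 3 6 9 8) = [2, 1, 5, 6, 3, 10, 9, 4, 0, 8, 7]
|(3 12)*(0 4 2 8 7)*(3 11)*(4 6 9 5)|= |(0 6 9 5 4 2 8 7)(3 12 11)|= 24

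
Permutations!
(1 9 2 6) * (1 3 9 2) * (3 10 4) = (1 2 6 10 4 3 9) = [0, 2, 6, 9, 3, 5, 10, 7, 8, 1, 4]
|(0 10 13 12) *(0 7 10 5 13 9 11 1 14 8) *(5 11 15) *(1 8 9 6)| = |(0 11 8)(1 14 9 15 5 13 12 7 10 6)| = 30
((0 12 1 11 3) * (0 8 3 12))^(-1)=(1 12 11)(3 8)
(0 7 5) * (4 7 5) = (0 5)(4 7) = [5, 1, 2, 3, 7, 0, 6, 4]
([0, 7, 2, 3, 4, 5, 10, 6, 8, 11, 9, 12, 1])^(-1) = (1 12 11 9 10 6 7)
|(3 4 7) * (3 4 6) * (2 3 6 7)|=|(2 3 7 4)|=4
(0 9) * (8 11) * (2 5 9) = (0 2 5 9)(8 11) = [2, 1, 5, 3, 4, 9, 6, 7, 11, 0, 10, 8]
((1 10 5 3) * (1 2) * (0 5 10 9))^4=(10)(0 1 3)(2 5 9)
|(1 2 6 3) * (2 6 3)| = |(1 6 2 3)| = 4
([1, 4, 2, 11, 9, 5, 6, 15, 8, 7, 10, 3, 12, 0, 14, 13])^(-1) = (0 13 15 7 9 4 1)(3 11)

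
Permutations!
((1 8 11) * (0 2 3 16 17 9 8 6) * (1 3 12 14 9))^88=(0 9 16)(1 12 11)(2 8 17)(3 6 14)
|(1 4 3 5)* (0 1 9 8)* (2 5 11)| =9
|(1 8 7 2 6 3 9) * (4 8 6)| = |(1 6 3 9)(2 4 8 7)| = 4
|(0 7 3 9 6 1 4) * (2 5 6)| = 9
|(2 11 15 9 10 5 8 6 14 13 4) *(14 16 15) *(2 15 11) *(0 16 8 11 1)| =24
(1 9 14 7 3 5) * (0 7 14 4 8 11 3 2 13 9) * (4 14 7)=[4, 0, 13, 5, 8, 1, 6, 2, 11, 14, 10, 3, 12, 9, 7]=(0 4 8 11 3 5 1)(2 13 9 14 7)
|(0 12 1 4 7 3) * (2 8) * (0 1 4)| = |(0 12 4 7 3 1)(2 8)| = 6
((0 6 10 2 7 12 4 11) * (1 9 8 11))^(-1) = ((0 6 10 2 7 12 4 1 9 8 11))^(-1) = (0 11 8 9 1 4 12 7 2 10 6)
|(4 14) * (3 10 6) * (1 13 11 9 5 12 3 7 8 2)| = |(1 13 11 9 5 12 3 10 6 7 8 2)(4 14)| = 12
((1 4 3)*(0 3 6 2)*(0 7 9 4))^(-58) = ((0 3 1)(2 7 9 4 6))^(-58) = (0 1 3)(2 9 6 7 4)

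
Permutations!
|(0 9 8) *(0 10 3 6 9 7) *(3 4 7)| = |(0 3 6 9 8 10 4 7)| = 8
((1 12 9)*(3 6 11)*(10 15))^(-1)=((1 12 9)(3 6 11)(10 15))^(-1)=(1 9 12)(3 11 6)(10 15)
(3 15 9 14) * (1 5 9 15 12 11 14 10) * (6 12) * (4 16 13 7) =(1 5 9 10)(3 6 12 11 14)(4 16 13 7) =[0, 5, 2, 6, 16, 9, 12, 4, 8, 10, 1, 14, 11, 7, 3, 15, 13]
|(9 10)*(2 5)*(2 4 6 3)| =|(2 5 4 6 3)(9 10)| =10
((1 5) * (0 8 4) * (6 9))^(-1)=((0 8 4)(1 5)(6 9))^(-1)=(0 4 8)(1 5)(6 9)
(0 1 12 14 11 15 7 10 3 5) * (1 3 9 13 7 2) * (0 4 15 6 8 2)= [3, 12, 1, 5, 15, 4, 8, 10, 2, 13, 9, 6, 14, 7, 11, 0]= (0 3 5 4 15)(1 12 14 11 6 8 2)(7 10 9 13)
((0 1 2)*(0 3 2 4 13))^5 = (0 1 4 13)(2 3)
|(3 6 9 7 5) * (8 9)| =6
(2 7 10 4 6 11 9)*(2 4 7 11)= (2 11 9 4 6)(7 10)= [0, 1, 11, 3, 6, 5, 2, 10, 8, 4, 7, 9]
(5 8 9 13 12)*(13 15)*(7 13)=(5 8 9 15 7 13 12)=[0, 1, 2, 3, 4, 8, 6, 13, 9, 15, 10, 11, 5, 12, 14, 7]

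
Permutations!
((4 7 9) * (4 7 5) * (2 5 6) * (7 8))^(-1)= ((2 5 4 6)(7 9 8))^(-1)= (2 6 4 5)(7 8 9)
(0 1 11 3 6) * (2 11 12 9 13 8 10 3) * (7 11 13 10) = [1, 12, 13, 6, 4, 5, 0, 11, 7, 10, 3, 2, 9, 8] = (0 1 12 9 10 3 6)(2 13 8 7 11)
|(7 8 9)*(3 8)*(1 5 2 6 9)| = 8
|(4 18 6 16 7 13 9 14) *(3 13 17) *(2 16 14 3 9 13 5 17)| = 12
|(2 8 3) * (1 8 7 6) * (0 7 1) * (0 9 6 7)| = 4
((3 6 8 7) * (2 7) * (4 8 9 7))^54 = ((2 4 8)(3 6 9 7))^54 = (3 9)(6 7)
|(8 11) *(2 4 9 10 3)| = |(2 4 9 10 3)(8 11)| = 10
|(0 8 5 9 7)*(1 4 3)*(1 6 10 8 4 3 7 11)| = |(0 4 7)(1 3 6 10 8 5 9 11)| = 24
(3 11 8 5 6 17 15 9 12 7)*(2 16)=[0, 1, 16, 11, 4, 6, 17, 3, 5, 12, 10, 8, 7, 13, 14, 9, 2, 15]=(2 16)(3 11 8 5 6 17 15 9 12 7)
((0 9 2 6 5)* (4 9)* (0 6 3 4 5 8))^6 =((0 5 6 8)(2 3 4 9))^6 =(0 6)(2 4)(3 9)(5 8)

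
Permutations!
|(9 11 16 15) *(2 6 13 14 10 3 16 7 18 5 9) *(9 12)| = 24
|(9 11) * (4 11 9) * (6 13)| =|(4 11)(6 13)| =2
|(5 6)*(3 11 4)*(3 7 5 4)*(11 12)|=|(3 12 11)(4 7 5 6)|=12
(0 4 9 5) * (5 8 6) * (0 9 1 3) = (0 4 1 3)(5 9 8 6) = [4, 3, 2, 0, 1, 9, 5, 7, 6, 8]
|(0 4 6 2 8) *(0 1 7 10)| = |(0 4 6 2 8 1 7 10)| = 8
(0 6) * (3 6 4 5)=(0 4 5 3 6)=[4, 1, 2, 6, 5, 3, 0]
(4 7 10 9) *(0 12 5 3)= (0 12 5 3)(4 7 10 9)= [12, 1, 2, 0, 7, 3, 6, 10, 8, 4, 9, 11, 5]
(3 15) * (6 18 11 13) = (3 15)(6 18 11 13) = [0, 1, 2, 15, 4, 5, 18, 7, 8, 9, 10, 13, 12, 6, 14, 3, 16, 17, 11]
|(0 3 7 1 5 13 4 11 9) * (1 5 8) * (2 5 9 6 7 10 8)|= 13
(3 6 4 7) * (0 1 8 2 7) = (0 1 8 2 7 3 6 4) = [1, 8, 7, 6, 0, 5, 4, 3, 2]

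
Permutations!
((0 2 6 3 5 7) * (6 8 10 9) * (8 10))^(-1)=(0 7 5 3 6 9 10 2)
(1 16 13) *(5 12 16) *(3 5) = (1 3 5 12 16 13) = [0, 3, 2, 5, 4, 12, 6, 7, 8, 9, 10, 11, 16, 1, 14, 15, 13]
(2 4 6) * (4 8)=(2 8 4 6)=[0, 1, 8, 3, 6, 5, 2, 7, 4]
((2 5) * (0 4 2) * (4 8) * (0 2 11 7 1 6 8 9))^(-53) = (0 9)(1 6 8 4 11 7)(2 5)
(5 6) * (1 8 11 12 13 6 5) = (1 8 11 12 13 6) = [0, 8, 2, 3, 4, 5, 1, 7, 11, 9, 10, 12, 13, 6]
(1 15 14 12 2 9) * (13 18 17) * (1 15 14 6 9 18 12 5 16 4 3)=(1 14 5 16 4 3)(2 18 17 13 12)(6 9 15)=[0, 14, 18, 1, 3, 16, 9, 7, 8, 15, 10, 11, 2, 12, 5, 6, 4, 13, 17]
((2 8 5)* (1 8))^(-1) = (1 2 5 8)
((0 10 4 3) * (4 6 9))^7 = (0 10 6 9 4 3)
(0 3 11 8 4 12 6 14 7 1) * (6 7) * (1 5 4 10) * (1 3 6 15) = [6, 0, 2, 11, 12, 4, 14, 5, 10, 9, 3, 8, 7, 13, 15, 1] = (0 6 14 15 1)(3 11 8 10)(4 12 7 5)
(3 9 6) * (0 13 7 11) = (0 13 7 11)(3 9 6) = [13, 1, 2, 9, 4, 5, 3, 11, 8, 6, 10, 0, 12, 7]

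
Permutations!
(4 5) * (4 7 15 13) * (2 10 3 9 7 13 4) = (2 10 3 9 7 15 4 5 13) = [0, 1, 10, 9, 5, 13, 6, 15, 8, 7, 3, 11, 12, 2, 14, 4]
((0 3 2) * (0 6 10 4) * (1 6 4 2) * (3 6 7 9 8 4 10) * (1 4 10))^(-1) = ((0 6 3 4)(1 7 9 8 10 2))^(-1) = (0 4 3 6)(1 2 10 8 9 7)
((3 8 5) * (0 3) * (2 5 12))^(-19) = ((0 3 8 12 2 5))^(-19) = (0 5 2 12 8 3)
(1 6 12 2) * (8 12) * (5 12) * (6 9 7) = (1 9 7 6 8 5 12 2) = [0, 9, 1, 3, 4, 12, 8, 6, 5, 7, 10, 11, 2]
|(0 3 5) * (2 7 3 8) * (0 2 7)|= |(0 8 7 3 5 2)|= 6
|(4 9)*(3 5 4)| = |(3 5 4 9)| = 4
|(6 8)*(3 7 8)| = 4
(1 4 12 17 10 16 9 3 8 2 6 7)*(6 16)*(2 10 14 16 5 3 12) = (1 4 2 5 3 8 10 6 7)(9 12 17 14 16) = [0, 4, 5, 8, 2, 3, 7, 1, 10, 12, 6, 11, 17, 13, 16, 15, 9, 14]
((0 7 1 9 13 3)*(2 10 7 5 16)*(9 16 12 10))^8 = (0 9 1 12 3 2 7 5 13 16 10) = ((0 5 12 10 7 1 16 2 9 13 3))^8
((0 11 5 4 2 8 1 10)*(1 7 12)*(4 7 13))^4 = ((0 11 5 7 12 1 10)(2 8 13 4))^4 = (13)(0 12 11 1 5 10 7)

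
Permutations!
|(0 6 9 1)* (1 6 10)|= |(0 10 1)(6 9)|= 6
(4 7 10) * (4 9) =(4 7 10 9) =[0, 1, 2, 3, 7, 5, 6, 10, 8, 4, 9]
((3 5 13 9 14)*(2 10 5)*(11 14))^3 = ((2 10 5 13 9 11 14 3))^3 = (2 13 14 10 9 3 5 11)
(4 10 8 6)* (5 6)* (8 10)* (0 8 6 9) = (10)(0 8 5 9)(4 6) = [8, 1, 2, 3, 6, 9, 4, 7, 5, 0, 10]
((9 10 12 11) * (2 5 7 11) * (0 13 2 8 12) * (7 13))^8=((0 7 11 9 10)(2 5 13)(8 12))^8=(0 9 7 10 11)(2 13 5)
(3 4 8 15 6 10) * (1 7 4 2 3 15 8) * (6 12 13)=(1 7 4)(2 3)(6 10 15 12 13)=[0, 7, 3, 2, 1, 5, 10, 4, 8, 9, 15, 11, 13, 6, 14, 12]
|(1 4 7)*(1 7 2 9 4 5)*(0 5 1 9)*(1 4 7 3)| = |(0 5 9 7 3 1 4 2)| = 8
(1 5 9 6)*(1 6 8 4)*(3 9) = (1 5 3 9 8 4) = [0, 5, 2, 9, 1, 3, 6, 7, 4, 8]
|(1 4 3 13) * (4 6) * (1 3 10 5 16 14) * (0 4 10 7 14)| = 18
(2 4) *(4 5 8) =[0, 1, 5, 3, 2, 8, 6, 7, 4] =(2 5 8 4)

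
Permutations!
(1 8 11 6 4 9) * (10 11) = [0, 8, 2, 3, 9, 5, 4, 7, 10, 1, 11, 6] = (1 8 10 11 6 4 9)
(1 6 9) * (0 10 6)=[10, 0, 2, 3, 4, 5, 9, 7, 8, 1, 6]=(0 10 6 9 1)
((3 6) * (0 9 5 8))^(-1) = ((0 9 5 8)(3 6))^(-1) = (0 8 5 9)(3 6)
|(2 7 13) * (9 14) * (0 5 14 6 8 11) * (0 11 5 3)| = 30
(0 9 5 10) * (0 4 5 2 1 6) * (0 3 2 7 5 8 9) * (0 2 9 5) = (0 2 1 6 3 9 7)(4 8 5 10) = [2, 6, 1, 9, 8, 10, 3, 0, 5, 7, 4]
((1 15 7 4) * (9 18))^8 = (18)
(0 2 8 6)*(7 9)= (0 2 8 6)(7 9)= [2, 1, 8, 3, 4, 5, 0, 9, 6, 7]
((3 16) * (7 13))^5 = ((3 16)(7 13))^5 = (3 16)(7 13)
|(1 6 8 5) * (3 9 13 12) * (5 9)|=|(1 6 8 9 13 12 3 5)|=8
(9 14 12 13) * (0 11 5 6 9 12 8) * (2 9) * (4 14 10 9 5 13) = [11, 1, 5, 3, 14, 6, 2, 7, 0, 10, 9, 13, 4, 12, 8] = (0 11 13 12 4 14 8)(2 5 6)(9 10)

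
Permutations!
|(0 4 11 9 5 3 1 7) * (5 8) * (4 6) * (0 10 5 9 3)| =18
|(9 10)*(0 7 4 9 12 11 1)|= |(0 7 4 9 10 12 11 1)|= 8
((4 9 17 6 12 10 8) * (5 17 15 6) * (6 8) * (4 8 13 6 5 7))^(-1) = ((4 9 15 13 6 12 10 5 17 7))^(-1) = (4 7 17 5 10 12 6 13 15 9)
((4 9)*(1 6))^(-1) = ((1 6)(4 9))^(-1) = (1 6)(4 9)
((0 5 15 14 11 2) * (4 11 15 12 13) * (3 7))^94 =(15)(0 13 2 12 11 5 4) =((0 5 12 13 4 11 2)(3 7)(14 15))^94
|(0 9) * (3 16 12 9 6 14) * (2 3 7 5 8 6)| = |(0 2 3 16 12 9)(5 8 6 14 7)| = 30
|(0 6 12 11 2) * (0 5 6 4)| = 10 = |(0 4)(2 5 6 12 11)|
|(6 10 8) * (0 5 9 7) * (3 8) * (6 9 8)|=15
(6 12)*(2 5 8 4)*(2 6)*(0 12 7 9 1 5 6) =(0 12 2 6 7 9 1 5 8 4) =[12, 5, 6, 3, 0, 8, 7, 9, 4, 1, 10, 11, 2]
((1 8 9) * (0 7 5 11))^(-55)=((0 7 5 11)(1 8 9))^(-55)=(0 7 5 11)(1 9 8)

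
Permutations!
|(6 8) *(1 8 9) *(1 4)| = 5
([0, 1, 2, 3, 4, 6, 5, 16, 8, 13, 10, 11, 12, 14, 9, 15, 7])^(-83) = [0, 1, 2, 3, 4, 6, 5, 16, 8, 13, 10, 11, 12, 14, 9, 15, 7]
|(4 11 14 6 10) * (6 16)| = 6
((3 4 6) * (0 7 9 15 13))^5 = (15)(3 6 4)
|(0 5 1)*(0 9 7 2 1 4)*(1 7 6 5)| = |(0 1 9 6 5 4)(2 7)| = 6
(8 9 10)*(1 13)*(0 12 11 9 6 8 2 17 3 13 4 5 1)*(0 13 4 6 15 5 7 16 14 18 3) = (0 12 11 9 10 2 17)(1 6 8 15 5)(3 4 7 16 14 18) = [12, 6, 17, 4, 7, 1, 8, 16, 15, 10, 2, 9, 11, 13, 18, 5, 14, 0, 3]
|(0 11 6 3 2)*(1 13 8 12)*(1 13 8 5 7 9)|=|(0 11 6 3 2)(1 8 12 13 5 7 9)|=35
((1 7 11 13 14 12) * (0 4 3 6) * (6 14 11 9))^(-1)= (0 6 9 7 1 12 14 3 4)(11 13)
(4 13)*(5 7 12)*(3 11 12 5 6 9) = (3 11 12 6 9)(4 13)(5 7) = [0, 1, 2, 11, 13, 7, 9, 5, 8, 3, 10, 12, 6, 4]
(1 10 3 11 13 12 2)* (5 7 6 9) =[0, 10, 1, 11, 4, 7, 9, 6, 8, 5, 3, 13, 2, 12] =(1 10 3 11 13 12 2)(5 7 6 9)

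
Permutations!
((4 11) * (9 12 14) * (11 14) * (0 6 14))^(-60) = ((0 6 14 9 12 11 4))^(-60) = (0 9 4 14 11 6 12)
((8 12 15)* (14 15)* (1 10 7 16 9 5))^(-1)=((1 10 7 16 9 5)(8 12 14 15))^(-1)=(1 5 9 16 7 10)(8 15 14 12)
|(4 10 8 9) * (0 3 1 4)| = 7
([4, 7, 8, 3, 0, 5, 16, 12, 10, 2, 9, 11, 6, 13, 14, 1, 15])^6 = [0, 1, 10, 3, 4, 5, 6, 7, 9, 8, 2, 11, 12, 13, 14, 15, 16]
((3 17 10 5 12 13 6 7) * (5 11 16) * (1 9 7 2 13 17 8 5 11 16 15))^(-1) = (1 15 11 16 10 17 12 5 8 3 7 9)(2 6 13)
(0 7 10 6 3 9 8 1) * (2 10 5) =(0 7 5 2 10 6 3 9 8 1) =[7, 0, 10, 9, 4, 2, 3, 5, 1, 8, 6]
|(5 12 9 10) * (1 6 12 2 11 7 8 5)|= 5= |(1 6 12 9 10)(2 11 7 8 5)|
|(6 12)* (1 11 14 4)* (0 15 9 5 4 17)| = 18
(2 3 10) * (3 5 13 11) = (2 5 13 11 3 10) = [0, 1, 5, 10, 4, 13, 6, 7, 8, 9, 2, 3, 12, 11]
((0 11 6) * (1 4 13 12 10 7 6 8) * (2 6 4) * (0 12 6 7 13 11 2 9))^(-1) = ((0 2 7 4 11 8 1 9)(6 12 10 13))^(-1) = (0 9 1 8 11 4 7 2)(6 13 10 12)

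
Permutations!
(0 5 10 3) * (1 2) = (0 5 10 3)(1 2) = [5, 2, 1, 0, 4, 10, 6, 7, 8, 9, 3]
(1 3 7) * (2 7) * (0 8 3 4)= (0 8 3 2 7 1 4)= [8, 4, 7, 2, 0, 5, 6, 1, 3]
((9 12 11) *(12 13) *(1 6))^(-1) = (1 6)(9 11 12 13)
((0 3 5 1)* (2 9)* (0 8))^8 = (9)(0 1 3 8 5)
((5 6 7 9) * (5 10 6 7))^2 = (5 9 6 7 10)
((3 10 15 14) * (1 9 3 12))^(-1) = (1 12 14 15 10 3 9) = ((1 9 3 10 15 14 12))^(-1)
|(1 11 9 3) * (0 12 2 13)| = 4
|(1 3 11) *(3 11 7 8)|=|(1 11)(3 7 8)|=6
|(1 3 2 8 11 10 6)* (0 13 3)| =|(0 13 3 2 8 11 10 6 1)| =9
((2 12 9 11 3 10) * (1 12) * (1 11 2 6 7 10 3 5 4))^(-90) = (1 12 9 2 11 5 4)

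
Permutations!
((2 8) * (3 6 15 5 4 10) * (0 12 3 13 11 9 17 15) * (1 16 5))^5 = ((0 12 3 6)(1 16 5 4 10 13 11 9 17 15)(2 8))^5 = (0 12 3 6)(1 13)(2 8)(4 17)(5 9)(10 15)(11 16)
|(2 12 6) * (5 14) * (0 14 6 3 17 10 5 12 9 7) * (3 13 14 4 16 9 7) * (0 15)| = 12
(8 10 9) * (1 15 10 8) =(1 15 10 9) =[0, 15, 2, 3, 4, 5, 6, 7, 8, 1, 9, 11, 12, 13, 14, 10]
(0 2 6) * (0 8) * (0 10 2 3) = (0 3)(2 6 8 10) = [3, 1, 6, 0, 4, 5, 8, 7, 10, 9, 2]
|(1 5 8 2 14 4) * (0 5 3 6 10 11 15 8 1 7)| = 13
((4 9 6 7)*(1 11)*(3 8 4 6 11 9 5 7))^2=(1 11 9)(3 4 7)(5 6 8)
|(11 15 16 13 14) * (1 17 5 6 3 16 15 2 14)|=|(1 17 5 6 3 16 13)(2 14 11)|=21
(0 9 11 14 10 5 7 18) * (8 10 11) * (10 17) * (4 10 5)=(0 9 8 17 5 7 18)(4 10)(11 14)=[9, 1, 2, 3, 10, 7, 6, 18, 17, 8, 4, 14, 12, 13, 11, 15, 16, 5, 0]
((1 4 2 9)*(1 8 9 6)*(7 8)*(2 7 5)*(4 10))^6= (1 5 7)(2 8 10)(4 6 9)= ((1 10 4 7 8 9 5 2 6))^6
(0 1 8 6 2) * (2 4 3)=(0 1 8 6 4 3 2)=[1, 8, 0, 2, 3, 5, 4, 7, 6]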